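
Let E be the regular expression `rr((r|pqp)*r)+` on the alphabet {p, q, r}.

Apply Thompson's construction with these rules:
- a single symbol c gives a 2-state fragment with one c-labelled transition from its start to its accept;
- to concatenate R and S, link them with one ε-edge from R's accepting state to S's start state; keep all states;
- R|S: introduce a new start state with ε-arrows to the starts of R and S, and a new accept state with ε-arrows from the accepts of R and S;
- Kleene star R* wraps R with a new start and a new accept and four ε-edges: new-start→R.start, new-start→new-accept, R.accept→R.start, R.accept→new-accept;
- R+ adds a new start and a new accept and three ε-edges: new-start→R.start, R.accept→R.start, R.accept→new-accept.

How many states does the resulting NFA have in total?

20

Bottom-up over the parse tree:
Each of the 7 symbol leaves contributes a 2-state fragment.
  pqp = 6 states
  r|pqp = 10 states
  (r|pqp)* = 12 states
  (r|pqp)*r = 14 states
  ((r|pqp)*r)+ = 16 states
  rr((r|pqp)*r)+ = 20 states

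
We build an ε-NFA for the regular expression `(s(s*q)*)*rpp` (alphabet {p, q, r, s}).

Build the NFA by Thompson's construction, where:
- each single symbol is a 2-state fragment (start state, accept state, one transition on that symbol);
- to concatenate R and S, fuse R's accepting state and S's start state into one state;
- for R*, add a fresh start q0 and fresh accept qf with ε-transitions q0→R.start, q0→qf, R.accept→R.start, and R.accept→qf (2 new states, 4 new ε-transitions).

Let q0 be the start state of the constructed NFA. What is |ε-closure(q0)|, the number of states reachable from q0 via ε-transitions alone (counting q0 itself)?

Work bottom-up. For each fragment F, track |ε-closure(F.start)| and whether F's accept lies in that closure (i.e. whether F accepts ε). A single-symbol fragment has closure size 1 and does not accept ε.
  s* — the star's fresh start ε-reaches both the body's start and the fresh accept: |ε-closure| = 2 + 1 = 3
  s*q — |ε-closure| = 3 + (1−1) = 3 (closure spills across the concat boundary because the left factor accepts ε)
  (s*q)* — the star's fresh start ε-reaches both the body's start and the fresh accept: |ε-closure| = 2 + 3 = 5
  s(s*q)* — |ε-closure| equals the left operand's closure size = 1 (its accept is not ε-reachable, so the closure stops there)
  (s(s*q)*)* — |ε-closure| = 1 (new start) + 1 (body) + 1 (new accept) = 3
  (s(s*q)*)*rpp — |ε-closure| = 3 + (1−1) = 3 (closure spills across the concat boundary because the left factor accepts ε)

3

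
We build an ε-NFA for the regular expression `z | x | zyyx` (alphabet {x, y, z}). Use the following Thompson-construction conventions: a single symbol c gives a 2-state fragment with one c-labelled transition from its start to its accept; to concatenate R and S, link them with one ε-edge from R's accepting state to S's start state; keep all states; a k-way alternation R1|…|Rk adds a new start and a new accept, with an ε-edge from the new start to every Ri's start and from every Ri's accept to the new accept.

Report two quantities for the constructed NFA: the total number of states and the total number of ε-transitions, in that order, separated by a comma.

14, 9

Recursing over subexpressions:
Each of the 6 symbol leaves contributes 2 states and 0 ε-transitions.
  zyyx : 8 states, 3 ε-transitions
  z | x | zyyx : 14 states, 9 ε-transitions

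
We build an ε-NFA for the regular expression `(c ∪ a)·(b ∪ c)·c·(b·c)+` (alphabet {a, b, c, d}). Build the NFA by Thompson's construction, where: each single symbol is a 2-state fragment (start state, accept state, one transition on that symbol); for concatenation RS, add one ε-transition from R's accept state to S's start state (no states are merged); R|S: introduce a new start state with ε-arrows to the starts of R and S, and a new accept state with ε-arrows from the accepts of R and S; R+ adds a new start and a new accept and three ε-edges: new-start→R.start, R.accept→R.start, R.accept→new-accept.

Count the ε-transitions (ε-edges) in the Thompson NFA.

15

By structural recursion:
Each of the 7 symbol leaves contributes 0 ε-transitions.
  c ∪ a = 4 ε-transitions
  b ∪ c = 4 ε-transitions
  b·c = 1 ε-transition
  (b·c)+ = 4 ε-transitions
  (c ∪ a)·(b ∪ c)·c·(b·c)+ = 15 ε-transitions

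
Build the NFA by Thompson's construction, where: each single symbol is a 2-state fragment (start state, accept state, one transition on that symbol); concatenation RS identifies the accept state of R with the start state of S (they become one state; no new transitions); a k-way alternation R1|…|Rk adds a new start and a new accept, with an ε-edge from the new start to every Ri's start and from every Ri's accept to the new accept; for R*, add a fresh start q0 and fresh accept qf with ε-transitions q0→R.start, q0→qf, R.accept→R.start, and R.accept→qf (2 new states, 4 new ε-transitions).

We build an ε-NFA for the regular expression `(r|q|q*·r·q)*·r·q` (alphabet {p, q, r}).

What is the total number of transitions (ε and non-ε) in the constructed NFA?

By structural recursion:
Each of the 7 symbol leaves contributes 1 transition (1 symbol, 0 ε).
  q* = 5 transitions (1 symbol, 4 ε)
  q*·r·q = 7 transitions (3 symbol, 4 ε)
  r|q|q*·r·q = 15 transitions (5 symbol, 10 ε)
  (r|q|q*·r·q)* = 19 transitions (5 symbol, 14 ε)
  (r|q|q*·r·q)*·r·q = 21 transitions (7 symbol, 14 ε)

21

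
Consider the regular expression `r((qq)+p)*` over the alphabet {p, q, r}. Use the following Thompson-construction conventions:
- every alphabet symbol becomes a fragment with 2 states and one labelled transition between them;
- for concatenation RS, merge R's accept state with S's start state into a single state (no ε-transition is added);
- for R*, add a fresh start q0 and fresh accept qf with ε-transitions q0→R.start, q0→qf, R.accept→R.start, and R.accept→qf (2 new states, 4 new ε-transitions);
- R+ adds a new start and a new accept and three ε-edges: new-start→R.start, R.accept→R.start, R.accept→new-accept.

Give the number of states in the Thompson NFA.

Bottom-up over the parse tree:
Each of the 4 symbol leaves contributes a 2-state fragment.
  qq → 3 states
  (qq)+ → 5 states
  (qq)+p → 6 states
  ((qq)+p)* → 8 states
  r((qq)+p)* → 9 states

9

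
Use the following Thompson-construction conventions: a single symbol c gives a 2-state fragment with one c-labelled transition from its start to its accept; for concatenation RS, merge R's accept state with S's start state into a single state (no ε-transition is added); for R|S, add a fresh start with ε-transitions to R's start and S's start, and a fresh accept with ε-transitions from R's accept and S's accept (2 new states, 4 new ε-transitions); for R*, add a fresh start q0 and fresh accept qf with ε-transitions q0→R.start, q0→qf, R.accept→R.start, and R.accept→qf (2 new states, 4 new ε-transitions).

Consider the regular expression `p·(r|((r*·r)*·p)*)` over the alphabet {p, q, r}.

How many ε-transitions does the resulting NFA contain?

16

Per subexpression:
Each of the 5 symbol leaves contributes 0 ε-transitions.
  r* : 4 ε-transitions
  r*·r : 4 ε-transitions
  (r*·r)* : 8 ε-transitions
  (r*·r)*·p : 8 ε-transitions
  ((r*·r)*·p)* : 12 ε-transitions
  r|((r*·r)*·p)* : 16 ε-transitions
  p·(r|((r*·r)*·p)*) : 16 ε-transitions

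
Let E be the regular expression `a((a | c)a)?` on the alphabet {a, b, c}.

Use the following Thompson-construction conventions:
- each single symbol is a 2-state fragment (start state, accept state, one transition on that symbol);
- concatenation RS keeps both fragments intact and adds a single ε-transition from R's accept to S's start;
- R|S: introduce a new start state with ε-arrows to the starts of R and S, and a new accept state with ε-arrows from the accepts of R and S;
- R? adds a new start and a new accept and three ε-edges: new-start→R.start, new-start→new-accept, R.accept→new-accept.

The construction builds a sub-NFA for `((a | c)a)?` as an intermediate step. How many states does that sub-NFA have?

Fragment for `((a | c)a)?`:
Each of the 3 symbol leaves contributes a 2-state fragment.
  a | c — 6 states
  (a | c)a — 8 states
  ((a | c)a)? — 10 states

10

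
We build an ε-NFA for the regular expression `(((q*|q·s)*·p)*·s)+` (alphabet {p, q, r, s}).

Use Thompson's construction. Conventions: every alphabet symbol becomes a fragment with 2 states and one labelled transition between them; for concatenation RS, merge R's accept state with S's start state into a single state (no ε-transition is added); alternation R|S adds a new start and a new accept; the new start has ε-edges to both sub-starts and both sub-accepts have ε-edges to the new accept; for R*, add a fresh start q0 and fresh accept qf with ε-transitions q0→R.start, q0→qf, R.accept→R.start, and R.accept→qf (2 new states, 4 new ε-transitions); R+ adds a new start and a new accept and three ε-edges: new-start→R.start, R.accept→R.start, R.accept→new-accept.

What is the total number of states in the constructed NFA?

17

Recursing over subexpressions:
Each of the 5 symbol leaves contributes a 2-state fragment.
  q* : 4 states
  q·s : 3 states
  q*|q·s : 9 states
  (q*|q·s)* : 11 states
  (q*|q·s)*·p : 12 states
  ((q*|q·s)*·p)* : 14 states
  ((q*|q·s)*·p)*·s : 15 states
  (((q*|q·s)*·p)*·s)+ : 17 states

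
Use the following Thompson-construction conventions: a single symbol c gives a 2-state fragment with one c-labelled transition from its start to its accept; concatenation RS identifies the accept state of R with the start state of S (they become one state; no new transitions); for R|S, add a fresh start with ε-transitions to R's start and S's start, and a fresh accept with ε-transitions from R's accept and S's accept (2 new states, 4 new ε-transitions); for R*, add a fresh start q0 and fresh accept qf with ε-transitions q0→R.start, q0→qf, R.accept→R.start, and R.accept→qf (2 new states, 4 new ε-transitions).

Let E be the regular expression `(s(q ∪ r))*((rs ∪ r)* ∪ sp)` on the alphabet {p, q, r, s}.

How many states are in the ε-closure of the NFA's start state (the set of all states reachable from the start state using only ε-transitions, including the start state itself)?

10

Let C(F) = |ε-closure(F.start)| within fragment F, and note whether F accepts ε. Symbol fragments have C = 1 and do not accept ε. Then:
  q ∪ r — new start ε-reaches every alternative's start; none of them accept ε, so the new accept is not reached: C = 1 + 1 + 1 = 3
  s(q ∪ r) — C equals the left operand's closure size = 1 (its accept is not ε-reachable, so the closure stops there)
  (s(q ∪ r))* — C = 1 (new start) + 1 (body) + 1 (new accept) = 3
  rs — same as the first factor's closure: C = 1
  rs ∪ r — new start ε-reaches every alternative's start; none of them accept ε, so the new accept is not reached: C = 1 + 1 + 1 = 3
  (rs ∪ r)* — new start has ε-edges to the inner start and to the new accept, so C = 2 + 3 = 5
  sp — same as the first factor's closure: C = 1
  (rs ∪ r)* ∪ sp — new start ε-reaches every alternative's start; at least one alternative accepts ε, so the union's new accept is reached too: C = 1 + 5 + 1 + 1 = 8
  (s(q ∪ r))*((rs ∪ r)* ∪ sp) — the left operand accepts ε, so the closure extends into the next operand (the shared merged state is already counted); C = 3 + (8−1) = 10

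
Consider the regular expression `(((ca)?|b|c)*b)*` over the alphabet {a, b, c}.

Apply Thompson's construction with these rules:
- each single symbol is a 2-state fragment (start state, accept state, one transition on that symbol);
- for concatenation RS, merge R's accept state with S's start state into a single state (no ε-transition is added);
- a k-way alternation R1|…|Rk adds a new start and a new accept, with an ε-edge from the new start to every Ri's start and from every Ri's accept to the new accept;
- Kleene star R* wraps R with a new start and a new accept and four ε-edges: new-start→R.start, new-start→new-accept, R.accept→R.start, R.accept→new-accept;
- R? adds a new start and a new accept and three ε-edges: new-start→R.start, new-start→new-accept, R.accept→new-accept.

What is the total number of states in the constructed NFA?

16

Bottom-up over the parse tree:
Each of the 5 symbol leaves contributes a 2-state fragment.
  ca → 3 states
  (ca)? → 5 states
  (ca)?|b|c → 11 states
  ((ca)?|b|c)* → 13 states
  ((ca)?|b|c)*b → 14 states
  (((ca)?|b|c)*b)* → 16 states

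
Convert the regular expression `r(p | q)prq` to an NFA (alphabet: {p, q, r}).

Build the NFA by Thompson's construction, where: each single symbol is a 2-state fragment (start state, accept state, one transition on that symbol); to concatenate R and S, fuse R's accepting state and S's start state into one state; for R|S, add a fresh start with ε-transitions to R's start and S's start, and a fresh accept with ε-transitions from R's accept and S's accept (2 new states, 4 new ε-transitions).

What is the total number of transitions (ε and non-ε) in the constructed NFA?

Per subexpression:
Each of the 6 symbol leaves contributes 1 transition (1 symbol, 0 ε).
  p | q = 6 transitions (2 symbol, 4 ε)
  r(p | q)prq = 10 transitions (6 symbol, 4 ε)

10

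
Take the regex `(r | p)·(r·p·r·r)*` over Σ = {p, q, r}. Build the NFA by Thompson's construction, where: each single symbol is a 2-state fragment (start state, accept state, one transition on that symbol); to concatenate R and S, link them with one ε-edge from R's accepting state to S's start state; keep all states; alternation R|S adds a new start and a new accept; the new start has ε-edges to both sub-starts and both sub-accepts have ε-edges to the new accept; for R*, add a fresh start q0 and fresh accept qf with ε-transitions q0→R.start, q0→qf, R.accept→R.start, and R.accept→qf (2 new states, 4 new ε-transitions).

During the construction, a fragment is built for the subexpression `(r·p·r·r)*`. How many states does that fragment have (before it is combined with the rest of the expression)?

10

Fragment for `(r·p·r·r)*`:
Each of the 4 symbol leaves contributes a 2-state fragment.
  r·p·r·r : 8 states
  (r·p·r·r)* : 10 states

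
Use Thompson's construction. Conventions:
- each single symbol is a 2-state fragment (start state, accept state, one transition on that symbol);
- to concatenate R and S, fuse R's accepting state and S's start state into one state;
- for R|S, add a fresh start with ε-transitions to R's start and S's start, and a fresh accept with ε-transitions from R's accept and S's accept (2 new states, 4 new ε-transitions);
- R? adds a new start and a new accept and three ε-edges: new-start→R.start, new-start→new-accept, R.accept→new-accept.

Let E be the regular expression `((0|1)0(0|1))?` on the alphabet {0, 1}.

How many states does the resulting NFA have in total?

Building bottom-up:
Each of the 5 symbol leaves contributes a 2-state fragment.
  0|1 = 6 states
  0|1 = 6 states
  (0|1)0(0|1) = 12 states
  ((0|1)0(0|1))? = 14 states

14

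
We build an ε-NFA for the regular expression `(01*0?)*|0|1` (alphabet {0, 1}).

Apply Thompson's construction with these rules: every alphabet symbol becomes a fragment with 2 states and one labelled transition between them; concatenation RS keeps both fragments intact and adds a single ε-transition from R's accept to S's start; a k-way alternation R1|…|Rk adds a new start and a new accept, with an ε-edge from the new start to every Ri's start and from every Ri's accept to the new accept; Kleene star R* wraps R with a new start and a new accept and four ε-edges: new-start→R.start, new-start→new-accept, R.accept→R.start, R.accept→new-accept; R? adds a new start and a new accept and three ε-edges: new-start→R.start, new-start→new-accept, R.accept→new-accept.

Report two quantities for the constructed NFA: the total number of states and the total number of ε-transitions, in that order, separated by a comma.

18, 19

Per subexpression:
Each of the 5 symbol leaves contributes 2 states and 0 ε-transitions.
  1* — 4 states, 4 ε-transitions
  0? — 4 states, 3 ε-transitions
  01*0? — 10 states, 9 ε-transitions
  (01*0?)* — 12 states, 13 ε-transitions
  (01*0?)*|0|1 — 18 states, 19 ε-transitions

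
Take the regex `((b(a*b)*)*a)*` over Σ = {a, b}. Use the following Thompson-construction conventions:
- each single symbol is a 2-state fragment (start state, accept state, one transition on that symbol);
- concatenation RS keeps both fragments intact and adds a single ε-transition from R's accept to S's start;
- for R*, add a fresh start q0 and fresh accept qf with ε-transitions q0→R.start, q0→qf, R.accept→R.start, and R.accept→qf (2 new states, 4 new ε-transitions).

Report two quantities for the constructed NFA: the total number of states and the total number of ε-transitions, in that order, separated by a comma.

By structural recursion:
Each of the 4 symbol leaves contributes 2 states and 0 ε-transitions.
  a* — 4 states, 4 ε-transitions
  a*b — 6 states, 5 ε-transitions
  (a*b)* — 8 states, 9 ε-transitions
  b(a*b)* — 10 states, 10 ε-transitions
  (b(a*b)*)* — 12 states, 14 ε-transitions
  (b(a*b)*)*a — 14 states, 15 ε-transitions
  ((b(a*b)*)*a)* — 16 states, 19 ε-transitions

16, 19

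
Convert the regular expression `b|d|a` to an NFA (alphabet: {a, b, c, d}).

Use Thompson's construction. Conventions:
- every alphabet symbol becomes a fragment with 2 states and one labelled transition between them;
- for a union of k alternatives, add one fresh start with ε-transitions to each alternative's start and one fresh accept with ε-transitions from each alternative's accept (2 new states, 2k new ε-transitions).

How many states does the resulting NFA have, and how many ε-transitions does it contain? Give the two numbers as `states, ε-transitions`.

8, 6

Recursing over subexpressions:
Each of the 3 symbol leaves contributes 2 states and 0 ε-transitions.
  b|d|a — 8 states, 6 ε-transitions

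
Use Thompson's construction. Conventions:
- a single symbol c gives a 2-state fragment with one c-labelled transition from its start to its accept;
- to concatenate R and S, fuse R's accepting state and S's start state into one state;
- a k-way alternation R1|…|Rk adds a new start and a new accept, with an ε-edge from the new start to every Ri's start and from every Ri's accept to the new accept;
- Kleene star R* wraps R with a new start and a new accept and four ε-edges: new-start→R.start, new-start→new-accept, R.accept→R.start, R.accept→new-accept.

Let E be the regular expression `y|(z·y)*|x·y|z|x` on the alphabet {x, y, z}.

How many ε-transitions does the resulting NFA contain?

Recursing over subexpressions:
Each of the 7 symbol leaves contributes 0 ε-transitions.
  z·y : 0 ε-transitions
  (z·y)* : 4 ε-transitions
  x·y : 0 ε-transitions
  y|(z·y)*|x·y|z|x : 14 ε-transitions

14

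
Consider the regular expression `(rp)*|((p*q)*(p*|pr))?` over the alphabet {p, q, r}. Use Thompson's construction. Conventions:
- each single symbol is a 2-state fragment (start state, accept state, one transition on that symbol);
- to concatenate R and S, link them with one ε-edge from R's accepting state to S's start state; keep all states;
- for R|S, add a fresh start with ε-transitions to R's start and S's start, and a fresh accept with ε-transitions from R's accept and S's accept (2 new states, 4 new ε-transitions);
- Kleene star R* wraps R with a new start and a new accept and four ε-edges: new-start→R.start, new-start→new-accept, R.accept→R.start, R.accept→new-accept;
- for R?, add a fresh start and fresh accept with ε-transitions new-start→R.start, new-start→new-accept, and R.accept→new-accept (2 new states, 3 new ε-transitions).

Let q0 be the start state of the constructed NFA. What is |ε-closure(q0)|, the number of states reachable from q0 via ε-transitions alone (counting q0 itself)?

Work bottom-up. For each fragment F, track |ε-closure(F.start)| and whether F's accept lies in that closure (i.e. whether F accepts ε). A single-symbol fragment has closure size 1 and does not accept ε.
  rp → same as the first factor's closure: |closure| = 1
  (rp)* → |closure| = 1 (new start) + 1 (body) + 1 (new accept) = 3
  p* → new start has ε-edges to the inner start and to the new accept, so |closure| = 2 + 1 = 3
  p*q → |closure| = 3 + 1 = 4 (closure spills across the concat boundary because the left factor accepts ε)
  (p*q)* → the star's fresh start ε-reaches both the body's start and the fresh accept: |closure| = 2 + 4 = 6
  p* → the star's fresh start ε-reaches both the body's start and the fresh accept: |closure| = 2 + 1 = 3
  pr → same as the first factor's closure: |closure| = 1
  p*|pr → |closure| = 1 (new start) + (3 + 1) + 1 (new accept, since some branch ε-reaches its own accept) = 6
  (p*q)*(p*|pr) → the left operand accepts ε, so the closure extends into the next operand (via the concat ε-link); |closure| = 6 + 6 = 12
  ((p*q)*(p*|pr))? → |closure| = 1 (new start) + 12 (body) + 1 (new accept, via ε) = 14
  (rp)*|((p*q)*(p*|pr))? → new start ε-reaches every alternative's start; at least one alternative accepts ε, so the union's new accept is reached too: |closure| = 1 + 3 + 14 + 1 = 19

19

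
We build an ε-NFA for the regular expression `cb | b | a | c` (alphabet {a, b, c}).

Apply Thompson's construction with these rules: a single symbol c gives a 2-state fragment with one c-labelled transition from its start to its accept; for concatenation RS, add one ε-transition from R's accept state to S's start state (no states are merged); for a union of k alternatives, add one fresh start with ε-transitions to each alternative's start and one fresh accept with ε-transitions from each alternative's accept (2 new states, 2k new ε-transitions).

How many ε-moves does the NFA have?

Building bottom-up:
Each of the 5 symbol leaves contributes 0 ε-transitions.
  cb = 1 ε-transition
  cb | b | a | c = 9 ε-transitions

9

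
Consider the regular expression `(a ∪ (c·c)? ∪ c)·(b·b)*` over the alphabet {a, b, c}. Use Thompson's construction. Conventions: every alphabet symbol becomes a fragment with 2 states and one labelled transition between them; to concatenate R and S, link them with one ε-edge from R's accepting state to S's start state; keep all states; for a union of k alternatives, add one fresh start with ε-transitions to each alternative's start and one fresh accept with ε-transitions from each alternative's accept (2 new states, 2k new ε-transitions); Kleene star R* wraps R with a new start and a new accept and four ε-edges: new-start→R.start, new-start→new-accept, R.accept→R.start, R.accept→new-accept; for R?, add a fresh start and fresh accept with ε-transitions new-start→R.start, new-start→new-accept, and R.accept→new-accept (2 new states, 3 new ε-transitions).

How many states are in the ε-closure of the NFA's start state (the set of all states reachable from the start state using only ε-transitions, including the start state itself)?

10

Compute the ε-closure size of each fragment's start state recursively; a symbol fragment's start has no outgoing ε-edge, so its closure is just itself (size 1).
  c·c — same as the first factor's closure: |closure| = 1
  (c·c)? — new start has ε-edges to the inner start and to the new accept, so |closure| = 2 + 1 = 3
  a ∪ (c·c)? ∪ c — new start ε-reaches every alternative's start; at least one alternative accepts ε, so the union's new accept is reached too: |closure| = 1 + 1 + 3 + 1 + 1 = 7
  b·b — same as the first factor's closure: |closure| = 1
  (b·b)* — the star's fresh start ε-reaches both the body's start and the fresh accept: |closure| = 2 + 1 = 3
  (a ∪ (c·c)? ∪ c)·(b·b)* — the left operand accepts ε, so the closure extends into the next operand (via the concat ε-link); |closure| = 7 + 3 = 10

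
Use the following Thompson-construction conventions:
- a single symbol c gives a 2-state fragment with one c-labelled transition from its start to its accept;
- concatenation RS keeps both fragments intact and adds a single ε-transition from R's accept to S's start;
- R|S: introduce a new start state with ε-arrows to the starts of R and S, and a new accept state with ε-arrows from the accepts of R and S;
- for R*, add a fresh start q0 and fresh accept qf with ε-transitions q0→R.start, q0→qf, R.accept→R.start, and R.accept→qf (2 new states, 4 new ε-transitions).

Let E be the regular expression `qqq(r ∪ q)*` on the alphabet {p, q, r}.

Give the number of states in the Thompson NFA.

14

Bottom-up over the parse tree:
Each of the 5 symbol leaves contributes a 2-state fragment.
  r ∪ q = 6 states
  (r ∪ q)* = 8 states
  qqq(r ∪ q)* = 14 states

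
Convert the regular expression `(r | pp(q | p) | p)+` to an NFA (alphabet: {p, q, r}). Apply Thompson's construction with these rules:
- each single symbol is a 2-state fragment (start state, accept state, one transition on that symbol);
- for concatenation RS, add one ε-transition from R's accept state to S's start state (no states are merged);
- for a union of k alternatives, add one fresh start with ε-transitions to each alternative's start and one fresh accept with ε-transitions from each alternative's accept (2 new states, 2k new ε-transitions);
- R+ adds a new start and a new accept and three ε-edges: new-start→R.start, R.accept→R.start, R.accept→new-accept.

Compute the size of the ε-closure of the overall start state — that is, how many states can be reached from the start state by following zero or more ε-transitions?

5

Let C(F) = |ε-closure(F.start)| within fragment F, and note whether F accepts ε. Symbol fragments have C = 1 and do not accept ε. Then:
  q | p → new start ε-reaches every alternative's start; none of them accept ε, so the new accept is not reached: C = 1 + 1 + 1 = 3
  pp(q | p) → same as the first factor's closure: C = 1
  r | pp(q | p) | p → new start ε-reaches every alternative's start; none of them accept ε, so the new accept is not reached: C = 1 + 1 + 1 + 1 = 4
  (r | pp(q | p) | p)+ → C = 1 + 4 = 5 (the body doesn't accept ε, so the new accept is not reached)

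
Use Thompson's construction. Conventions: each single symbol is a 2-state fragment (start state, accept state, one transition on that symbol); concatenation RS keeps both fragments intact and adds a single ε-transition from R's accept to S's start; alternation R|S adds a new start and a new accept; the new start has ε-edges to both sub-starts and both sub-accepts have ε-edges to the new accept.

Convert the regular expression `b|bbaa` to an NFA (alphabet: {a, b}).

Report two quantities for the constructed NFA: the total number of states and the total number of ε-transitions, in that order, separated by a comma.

Recursing over subexpressions:
Each of the 5 symbol leaves contributes 2 states and 0 ε-transitions.
  bbaa → 8 states, 3 ε-transitions
  b|bbaa → 12 states, 7 ε-transitions

12, 7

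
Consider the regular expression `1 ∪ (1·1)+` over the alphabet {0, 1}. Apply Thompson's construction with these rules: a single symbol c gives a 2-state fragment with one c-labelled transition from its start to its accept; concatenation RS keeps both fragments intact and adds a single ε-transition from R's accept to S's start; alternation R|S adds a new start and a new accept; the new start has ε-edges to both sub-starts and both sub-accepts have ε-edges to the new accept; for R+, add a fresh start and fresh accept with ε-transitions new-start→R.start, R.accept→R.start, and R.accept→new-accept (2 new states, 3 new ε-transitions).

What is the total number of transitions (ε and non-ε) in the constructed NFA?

11

Building bottom-up:
Each of the 3 symbol leaves contributes 1 transition (1 symbol, 0 ε).
  1·1 : 3 transitions (2 symbol, 1 ε)
  (1·1)+ : 6 transitions (2 symbol, 4 ε)
  1 ∪ (1·1)+ : 11 transitions (3 symbol, 8 ε)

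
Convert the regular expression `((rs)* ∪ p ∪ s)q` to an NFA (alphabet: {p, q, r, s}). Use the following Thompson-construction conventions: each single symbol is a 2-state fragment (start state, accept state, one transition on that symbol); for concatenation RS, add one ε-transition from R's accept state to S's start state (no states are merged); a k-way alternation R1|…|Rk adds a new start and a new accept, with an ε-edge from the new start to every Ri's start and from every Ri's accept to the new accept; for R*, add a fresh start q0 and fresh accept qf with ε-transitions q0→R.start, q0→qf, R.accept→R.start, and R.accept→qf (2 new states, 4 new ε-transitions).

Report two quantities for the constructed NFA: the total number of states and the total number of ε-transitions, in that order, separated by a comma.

14, 12

Building bottom-up:
Each of the 5 symbol leaves contributes 2 states and 0 ε-transitions.
  rs — 4 states, 1 ε-transition
  (rs)* — 6 states, 5 ε-transitions
  (rs)* ∪ p ∪ s — 12 states, 11 ε-transitions
  ((rs)* ∪ p ∪ s)q — 14 states, 12 ε-transitions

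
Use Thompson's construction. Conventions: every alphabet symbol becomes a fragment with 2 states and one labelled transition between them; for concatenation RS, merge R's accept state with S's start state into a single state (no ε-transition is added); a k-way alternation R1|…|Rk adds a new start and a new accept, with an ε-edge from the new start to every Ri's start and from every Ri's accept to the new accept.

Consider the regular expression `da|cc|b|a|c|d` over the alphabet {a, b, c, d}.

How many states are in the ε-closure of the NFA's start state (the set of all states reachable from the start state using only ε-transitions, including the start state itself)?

Compute the ε-closure size of each fragment's start state recursively; a symbol fragment's start has no outgoing ε-edge, so its closure is just itself (size 1).
  da → same as the first factor's closure: |ε-closure| = 1
  cc → same as the first factor's closure: |ε-closure| = 1
  da|cc|b|a|c|d → new start ε-reaches every alternative's start; none of them accept ε, so the new accept is not reached: |ε-closure| = 1 + 1 + 1 + 1 + 1 + 1 + 1 = 7

7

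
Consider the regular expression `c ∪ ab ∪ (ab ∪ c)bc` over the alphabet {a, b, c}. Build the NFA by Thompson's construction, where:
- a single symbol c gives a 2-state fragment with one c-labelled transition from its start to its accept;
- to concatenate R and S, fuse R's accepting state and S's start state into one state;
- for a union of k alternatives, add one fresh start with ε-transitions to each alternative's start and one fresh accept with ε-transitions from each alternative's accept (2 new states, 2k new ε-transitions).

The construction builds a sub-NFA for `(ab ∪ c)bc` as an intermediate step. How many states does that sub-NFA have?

Fragment for `(ab ∪ c)bc`:
Each of the 5 symbol leaves contributes a 2-state fragment.
  ab → 3 states
  ab ∪ c → 7 states
  (ab ∪ c)bc → 9 states

9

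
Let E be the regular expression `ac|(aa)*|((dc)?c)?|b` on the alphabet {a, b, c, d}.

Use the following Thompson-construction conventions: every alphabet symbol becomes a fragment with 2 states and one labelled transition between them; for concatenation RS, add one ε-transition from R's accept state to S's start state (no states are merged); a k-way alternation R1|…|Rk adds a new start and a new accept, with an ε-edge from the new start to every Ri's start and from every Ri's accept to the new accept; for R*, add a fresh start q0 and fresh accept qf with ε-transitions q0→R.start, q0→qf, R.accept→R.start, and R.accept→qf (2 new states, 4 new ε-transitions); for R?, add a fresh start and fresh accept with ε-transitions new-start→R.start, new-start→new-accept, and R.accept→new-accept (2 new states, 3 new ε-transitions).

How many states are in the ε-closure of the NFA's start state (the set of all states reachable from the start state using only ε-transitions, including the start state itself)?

13

Let C(F) = |ε-closure(F.start)| within fragment F, and note whether F accepts ε. Symbol fragments have C = 1 and do not accept ε. Then:
  ac : same as the first factor's closure: C = 1
  aa : C equals the left operand's closure size = 1 (its accept is not ε-reachable, so the closure stops there)
  (aa)* : C = 1 (new start) + 1 (body) + 1 (new accept) = 3
  dc : same as the first factor's closure: C = 1
  (dc)? : C = 1 (new start) + 1 (body) + 1 (new accept, via ε) = 3
  (dc)?c : C = 3 + 1 = 4 (closure spills across the concat boundary because the left factor accepts ε)
  ((dc)?c)? : new start has ε-edges to the inner start and to the new accept, so C = 2 + 4 = 6
  ac|(aa)*|((dc)?c)?|b : new start ε-reaches every alternative's start; at least one alternative accepts ε, so the union's new accept is reached too: C = 1 + 1 + 3 + 6 + 1 + 1 = 13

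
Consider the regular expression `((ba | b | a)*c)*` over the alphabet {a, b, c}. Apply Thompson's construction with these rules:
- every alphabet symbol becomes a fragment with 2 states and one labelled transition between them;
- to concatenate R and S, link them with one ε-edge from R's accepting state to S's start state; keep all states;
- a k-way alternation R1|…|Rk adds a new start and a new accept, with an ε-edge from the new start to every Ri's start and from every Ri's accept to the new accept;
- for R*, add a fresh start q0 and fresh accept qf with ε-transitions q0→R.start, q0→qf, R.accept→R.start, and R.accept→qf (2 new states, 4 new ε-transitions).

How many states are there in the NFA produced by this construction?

By structural recursion:
Each of the 5 symbol leaves contributes a 2-state fragment.
  ba — 4 states
  ba | b | a — 10 states
  (ba | b | a)* — 12 states
  (ba | b | a)*c — 14 states
  ((ba | b | a)*c)* — 16 states

16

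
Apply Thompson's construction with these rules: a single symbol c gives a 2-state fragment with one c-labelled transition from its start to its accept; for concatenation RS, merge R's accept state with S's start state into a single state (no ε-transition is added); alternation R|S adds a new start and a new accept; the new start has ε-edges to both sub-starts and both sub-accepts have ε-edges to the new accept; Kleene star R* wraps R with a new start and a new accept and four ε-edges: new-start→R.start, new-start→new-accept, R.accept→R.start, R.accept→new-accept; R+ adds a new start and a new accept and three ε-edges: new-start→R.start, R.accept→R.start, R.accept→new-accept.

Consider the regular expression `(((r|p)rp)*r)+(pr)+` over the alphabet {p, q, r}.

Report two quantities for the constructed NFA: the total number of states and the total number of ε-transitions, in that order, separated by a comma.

Recursing over subexpressions:
Each of the 7 symbol leaves contributes 2 states and 0 ε-transitions.
  r|p = 6 states, 4 ε-transitions
  (r|p)rp = 8 states, 4 ε-transitions
  ((r|p)rp)* = 10 states, 8 ε-transitions
  ((r|p)rp)*r = 11 states, 8 ε-transitions
  (((r|p)rp)*r)+ = 13 states, 11 ε-transitions
  pr = 3 states, 0 ε-transitions
  (pr)+ = 5 states, 3 ε-transitions
  (((r|p)rp)*r)+(pr)+ = 17 states, 14 ε-transitions

17, 14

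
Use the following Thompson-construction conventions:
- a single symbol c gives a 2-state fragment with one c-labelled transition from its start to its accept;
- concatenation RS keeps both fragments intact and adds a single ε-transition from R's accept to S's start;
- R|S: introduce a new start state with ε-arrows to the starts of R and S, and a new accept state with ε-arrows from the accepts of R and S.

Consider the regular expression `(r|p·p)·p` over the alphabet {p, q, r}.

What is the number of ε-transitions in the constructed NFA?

Recursing over subexpressions:
Each of the 4 symbol leaves contributes 0 ε-transitions.
  p·p : 1 ε-transition
  r|p·p : 5 ε-transitions
  (r|p·p)·p : 6 ε-transitions

6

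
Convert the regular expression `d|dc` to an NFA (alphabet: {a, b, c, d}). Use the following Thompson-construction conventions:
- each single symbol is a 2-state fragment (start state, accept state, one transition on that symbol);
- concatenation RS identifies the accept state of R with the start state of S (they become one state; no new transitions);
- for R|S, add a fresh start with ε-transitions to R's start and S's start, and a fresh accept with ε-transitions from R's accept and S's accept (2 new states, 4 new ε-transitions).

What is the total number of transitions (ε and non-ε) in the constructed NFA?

7

Building bottom-up:
Each of the 3 symbol leaves contributes 1 transition (1 symbol, 0 ε).
  dc — 2 transitions (2 symbol, 0 ε)
  d|dc — 7 transitions (3 symbol, 4 ε)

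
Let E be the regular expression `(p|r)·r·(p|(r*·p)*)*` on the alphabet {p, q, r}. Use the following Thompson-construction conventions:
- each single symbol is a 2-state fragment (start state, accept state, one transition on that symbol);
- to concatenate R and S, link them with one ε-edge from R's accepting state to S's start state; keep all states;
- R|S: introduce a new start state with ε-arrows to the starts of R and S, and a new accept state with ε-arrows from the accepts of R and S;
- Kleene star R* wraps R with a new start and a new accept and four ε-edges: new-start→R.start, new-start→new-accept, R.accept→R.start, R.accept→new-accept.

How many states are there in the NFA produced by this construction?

Bottom-up over the parse tree:
Each of the 6 symbol leaves contributes a 2-state fragment.
  p|r — 6 states
  r* — 4 states
  r*·p — 6 states
  (r*·p)* — 8 states
  p|(r*·p)* — 12 states
  (p|(r*·p)*)* — 14 states
  (p|r)·r·(p|(r*·p)*)* — 22 states

22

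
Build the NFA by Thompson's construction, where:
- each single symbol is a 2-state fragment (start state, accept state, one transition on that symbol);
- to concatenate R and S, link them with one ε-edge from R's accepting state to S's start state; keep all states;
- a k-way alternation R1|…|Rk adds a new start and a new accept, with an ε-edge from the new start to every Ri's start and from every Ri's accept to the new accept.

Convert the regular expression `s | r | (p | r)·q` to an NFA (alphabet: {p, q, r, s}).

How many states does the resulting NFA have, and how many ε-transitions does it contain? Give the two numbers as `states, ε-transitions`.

14, 11

Recursing over subexpressions:
Each of the 5 symbol leaves contributes 2 states and 0 ε-transitions.
  p | r : 6 states, 4 ε-transitions
  (p | r)·q : 8 states, 5 ε-transitions
  s | r | (p | r)·q : 14 states, 11 ε-transitions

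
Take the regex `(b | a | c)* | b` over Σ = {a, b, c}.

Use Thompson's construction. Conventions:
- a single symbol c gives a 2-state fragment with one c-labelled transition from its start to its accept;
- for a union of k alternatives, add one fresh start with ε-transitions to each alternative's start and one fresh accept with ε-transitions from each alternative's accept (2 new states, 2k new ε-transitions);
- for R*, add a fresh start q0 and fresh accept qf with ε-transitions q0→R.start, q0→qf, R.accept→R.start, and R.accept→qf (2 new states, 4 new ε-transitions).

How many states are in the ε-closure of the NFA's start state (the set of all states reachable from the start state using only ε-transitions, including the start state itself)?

9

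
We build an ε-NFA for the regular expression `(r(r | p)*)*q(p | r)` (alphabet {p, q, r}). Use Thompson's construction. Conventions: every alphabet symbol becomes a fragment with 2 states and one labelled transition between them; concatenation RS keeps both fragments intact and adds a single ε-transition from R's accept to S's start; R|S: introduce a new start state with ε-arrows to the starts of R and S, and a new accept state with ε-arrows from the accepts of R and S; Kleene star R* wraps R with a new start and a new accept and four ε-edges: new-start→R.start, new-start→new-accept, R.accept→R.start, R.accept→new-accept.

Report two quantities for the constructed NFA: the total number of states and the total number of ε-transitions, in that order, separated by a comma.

20, 19

Recursing over subexpressions:
Each of the 6 symbol leaves contributes 2 states and 0 ε-transitions.
  r | p = 6 states, 4 ε-transitions
  (r | p)* = 8 states, 8 ε-transitions
  r(r | p)* = 10 states, 9 ε-transitions
  (r(r | p)*)* = 12 states, 13 ε-transitions
  p | r = 6 states, 4 ε-transitions
  (r(r | p)*)*q(p | r) = 20 states, 19 ε-transitions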